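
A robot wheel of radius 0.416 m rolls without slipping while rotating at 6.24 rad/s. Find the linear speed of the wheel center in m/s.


v = omega * r = 6.24 * 0.416 = 2.5958

2.5958 m/s


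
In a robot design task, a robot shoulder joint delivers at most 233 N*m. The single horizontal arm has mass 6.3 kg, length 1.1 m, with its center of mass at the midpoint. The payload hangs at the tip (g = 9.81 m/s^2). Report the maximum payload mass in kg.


tau_arm = m_arm*g*(L/2) = 6.3*9.81*1.1/2 = 33.9917 N*m
tau_payload = tau_max - tau_arm = 233 - 33.9917 = 199.0083
m_payload = tau_payload / (g*L) = 199.0083 / (9.81*1.1) = 18.4421

18.4421 kg


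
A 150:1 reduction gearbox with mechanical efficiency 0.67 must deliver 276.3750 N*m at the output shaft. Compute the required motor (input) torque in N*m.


tau_in = tau_out / (N * eta) = 276.3750 / (150 * 0.67) = 2.7500

2.7500 N*m


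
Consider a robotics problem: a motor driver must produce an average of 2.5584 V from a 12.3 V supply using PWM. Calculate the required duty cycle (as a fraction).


D = V_avg/V_supply = 2.5584/12.3 = 0.2080

0.2080


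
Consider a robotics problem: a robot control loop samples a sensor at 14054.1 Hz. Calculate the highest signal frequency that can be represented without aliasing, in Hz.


f_max = f_s/2 = 14054.1/2 = 7027.0500

7027.0500 Hz


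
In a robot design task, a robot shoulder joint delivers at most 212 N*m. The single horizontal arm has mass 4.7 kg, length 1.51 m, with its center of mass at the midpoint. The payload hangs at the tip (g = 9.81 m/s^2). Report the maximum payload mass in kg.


tau_arm = m_arm*g*(L/2) = 4.7*9.81*1.51/2 = 34.8108 N*m
tau_payload = tau_max - tau_arm = 212 - 34.8108 = 177.1892
m_payload = tau_payload / (g*L) = 177.1892 / (9.81*1.51) = 11.9617

11.9617 kg


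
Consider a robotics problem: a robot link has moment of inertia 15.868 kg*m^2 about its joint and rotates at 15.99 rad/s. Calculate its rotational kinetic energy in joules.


KE = (1/2)*I*omega^2 = 0.5*15.868*15.99^2 = 2028.5659

2028.5659 J


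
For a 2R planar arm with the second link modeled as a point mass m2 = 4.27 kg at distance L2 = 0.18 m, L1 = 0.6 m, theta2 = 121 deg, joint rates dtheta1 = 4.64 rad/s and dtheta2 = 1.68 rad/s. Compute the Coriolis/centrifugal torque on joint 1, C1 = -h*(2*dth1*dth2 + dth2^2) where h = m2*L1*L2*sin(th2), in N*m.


h = m2*L1*L2*sin(th2) = 4.27*0.6*0.18*sin(121 deg) = 0.395291
C1 = -h*(2*4.64*1.68 + 1.68^2) = -0.395291*18.4128 = -7.2784

-7.2784 N*m


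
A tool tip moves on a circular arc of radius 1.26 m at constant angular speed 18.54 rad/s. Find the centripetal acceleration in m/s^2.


a_c = omega^2 * r = 18.54^2 * 1.26 = 433.1018

433.1018 m/s^2


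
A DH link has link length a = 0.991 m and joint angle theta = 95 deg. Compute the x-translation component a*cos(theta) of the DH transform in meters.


a*cos(theta) = 0.991*cos(95 deg) = -0.0864

-0.0864 m


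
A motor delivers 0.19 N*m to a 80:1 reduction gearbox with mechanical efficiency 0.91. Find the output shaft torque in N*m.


tau_out = tau_in * N * eta = 0.19 * 80 * 0.91 = 13.8320

13.8320 N*m


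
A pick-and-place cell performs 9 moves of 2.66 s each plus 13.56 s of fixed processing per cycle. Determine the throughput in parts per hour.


T_cycle = 9*2.66 + 13.56 = 37.5000 s
rate = 3600/T = 96.0000

96.0000 parts/hour


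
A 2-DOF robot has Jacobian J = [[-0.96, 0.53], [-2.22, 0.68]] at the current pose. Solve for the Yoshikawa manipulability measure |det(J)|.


det(J) = -0.96*0.68 - (0.53)*(-2.22) = 0.5238
|det(J)| = 0.5238

0.5238


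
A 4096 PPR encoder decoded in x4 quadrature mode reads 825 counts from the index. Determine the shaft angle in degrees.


angle = counts * 360 / (PPR*4) = 825 * 360 / 16384 = 18.1274

18.1274 degrees


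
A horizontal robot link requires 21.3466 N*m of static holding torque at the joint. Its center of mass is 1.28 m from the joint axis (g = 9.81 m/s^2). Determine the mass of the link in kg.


m = tau / (g*L) = 21.3466 / (9.81 * 1.28) = 1.7000

1.7000 kg


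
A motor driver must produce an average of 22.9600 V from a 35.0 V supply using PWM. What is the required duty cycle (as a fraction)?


D = V_avg/V_supply = 22.9600/35.0 = 0.6560

0.6560


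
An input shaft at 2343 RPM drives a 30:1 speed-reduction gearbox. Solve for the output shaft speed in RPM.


omega_out = omega_in / N = 2343 / 30 = 78.1000

78.1000 RPM


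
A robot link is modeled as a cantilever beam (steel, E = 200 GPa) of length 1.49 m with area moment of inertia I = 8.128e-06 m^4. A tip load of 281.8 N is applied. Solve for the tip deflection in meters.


delta = F*L^3/(3*E*I) = 281.8*1.49^3/(3*2.000e+11*8.128e-06)
      = 932.1800282/4876800 = 1.9115e-04

1.9115e-04 m


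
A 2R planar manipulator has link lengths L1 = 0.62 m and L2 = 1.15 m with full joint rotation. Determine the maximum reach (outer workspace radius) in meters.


r_max = L1 + L2 = 0.62 + 1.15 = 1.7700

1.7700 m


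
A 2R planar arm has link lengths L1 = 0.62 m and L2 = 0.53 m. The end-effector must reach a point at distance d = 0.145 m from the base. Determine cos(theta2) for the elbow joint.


cos(th2) = (d^2 - L1^2 - L2^2)/(2*L1*L2) = (0.145^2 - 0.62^2 - 0.53^2)/(2*0.62*0.53) = -0.9803

-0.9803


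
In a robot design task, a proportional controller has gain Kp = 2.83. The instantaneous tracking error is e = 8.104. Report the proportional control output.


u_P = Kp * e = 2.83 * 8.104 = 22.9343

22.9343


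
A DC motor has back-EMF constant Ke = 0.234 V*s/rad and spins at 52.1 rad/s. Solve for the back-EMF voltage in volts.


V_emf = Ke * omega = 0.234*52.1 = 12.1914

12.1914 V


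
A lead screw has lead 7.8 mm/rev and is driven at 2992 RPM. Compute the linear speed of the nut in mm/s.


v = lead * (RPM/60) = 7.8*2992/60 = 388.9600

388.9600 mm/s


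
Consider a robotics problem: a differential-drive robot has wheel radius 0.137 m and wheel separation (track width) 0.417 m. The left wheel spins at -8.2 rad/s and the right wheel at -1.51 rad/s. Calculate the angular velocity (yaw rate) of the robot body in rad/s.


omega = r*(wR - wL)/L = 0.137*(-1.51 - (-8.2))/0.417 = 2.1979

2.1979 rad/s


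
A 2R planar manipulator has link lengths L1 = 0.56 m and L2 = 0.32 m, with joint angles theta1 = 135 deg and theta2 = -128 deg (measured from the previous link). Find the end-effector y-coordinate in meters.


y = L1*sin(th1) + L2*sin(th1+th2) = 0.56*sin(135 deg) + 0.32*sin(7 deg) = 0.4350

0.4350 m


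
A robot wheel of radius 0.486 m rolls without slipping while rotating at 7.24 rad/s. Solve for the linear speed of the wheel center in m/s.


v = omega * r = 7.24 * 0.486 = 3.5186

3.5186 m/s


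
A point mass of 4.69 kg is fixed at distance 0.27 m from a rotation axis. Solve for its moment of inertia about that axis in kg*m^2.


I = m*r^2 = 4.69*0.27^2 = 0.3419

0.3419 kg*m^2


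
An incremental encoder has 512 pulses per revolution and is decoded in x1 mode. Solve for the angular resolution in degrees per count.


resolution = 360 / (PPR * 1) = 360 / 512 = 0.7031

0.7031 degrees


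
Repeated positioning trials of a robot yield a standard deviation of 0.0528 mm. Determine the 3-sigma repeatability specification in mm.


repeatability = 3*sigma = 3*0.0528 = 0.1584

0.1584 mm


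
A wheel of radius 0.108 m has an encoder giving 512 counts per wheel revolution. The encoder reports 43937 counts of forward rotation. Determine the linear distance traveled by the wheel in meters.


revs = 43937/512 = 85.814453
d = revs * 2*pi*r = 85.814453 * 2*pi*0.108 = 58.2323

58.2323 m


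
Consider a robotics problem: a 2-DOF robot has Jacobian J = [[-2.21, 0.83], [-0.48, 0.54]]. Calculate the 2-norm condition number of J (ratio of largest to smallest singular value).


JJ^T eigenvalues: trace(JJ^T) = 6.0950, det(JJ^T) = det(J)^2 = 0.63202500
s_max^2 = (6.0950 + sqrt(34.62092500))/2 = 5.98947744
s_min^2 = (6.0950 - sqrt(34.62092500))/2 = 0.10552256
kappa = s_max/s_min = sqrt(5.98947744/0.10552256) = 7.5339

7.5339


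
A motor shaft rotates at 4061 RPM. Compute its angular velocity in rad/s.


omega = 4061 * 2*pi/60 = 425.2669

425.2669 rad/s


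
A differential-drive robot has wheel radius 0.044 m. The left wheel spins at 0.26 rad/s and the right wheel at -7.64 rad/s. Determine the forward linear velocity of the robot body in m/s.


v = r*(wR + wL)/2 = 0.044*(-7.64 + 0.26)/2 = -0.1624

-0.1624 m/s


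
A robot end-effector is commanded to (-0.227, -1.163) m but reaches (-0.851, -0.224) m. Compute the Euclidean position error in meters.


dx = -0.851 - (-0.227) = -0.6240, dy = -0.224 - (-1.163) = 0.9390
err = sqrt(0.389376 + 0.881721) = 1.1274

1.1274 m


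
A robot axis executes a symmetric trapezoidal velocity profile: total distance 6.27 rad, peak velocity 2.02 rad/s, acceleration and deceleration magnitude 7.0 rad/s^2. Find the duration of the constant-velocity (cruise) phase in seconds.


t_acc = v/a = 0.288571 s, d_acc = v^2/(2a) = 0.291457 rad each
d_cruise = 6.27 - 2*0.291457 = 5.687086 rad
t_cruise = d_cruise/v = 5.687086/2.02 = 2.8154

2.8154 s


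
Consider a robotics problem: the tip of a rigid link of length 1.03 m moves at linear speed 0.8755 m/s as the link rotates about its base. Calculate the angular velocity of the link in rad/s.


omega = v / L = 0.8755 / 1.03 = 0.8500

0.8500 rad/s


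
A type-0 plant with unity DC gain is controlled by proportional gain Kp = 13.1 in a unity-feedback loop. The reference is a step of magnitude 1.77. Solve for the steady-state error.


e_ss = R/(1 + Kp) = 1.77/(1 + 13.1) = 1.77/14.1000 = 0.1255

0.1255


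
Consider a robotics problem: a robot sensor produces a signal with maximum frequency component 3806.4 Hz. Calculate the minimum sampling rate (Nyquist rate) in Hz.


f_s,min = 2*f_max = 2*3806.4 = 7612.8000

7612.8000 Hz


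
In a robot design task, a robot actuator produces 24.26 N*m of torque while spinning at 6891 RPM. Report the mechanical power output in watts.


omega = 6891 * 2*pi/60 = 721.623833 rad/s
P = tau * omega = 24.26 * 721.623833 = 17506.5942

17506.5942 W


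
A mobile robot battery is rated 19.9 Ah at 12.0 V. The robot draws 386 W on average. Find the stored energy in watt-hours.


E = capacity * V = 19.9*12.0 = 238.8000

238.8000 Wh


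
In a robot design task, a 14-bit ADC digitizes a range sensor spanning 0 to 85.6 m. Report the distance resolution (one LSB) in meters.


res = range / 2^n = 85.6/2^14 = 85.6/16384 = 0.0052

0.0052 m


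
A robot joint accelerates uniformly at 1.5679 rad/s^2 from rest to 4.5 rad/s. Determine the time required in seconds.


t = delta_omega / alpha = 4.5 / 1.5679 = 2.8701

2.8701 s


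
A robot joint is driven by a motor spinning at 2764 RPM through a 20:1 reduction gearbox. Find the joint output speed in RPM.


omega_joint = omega_motor / N = 2764 / 20 = 138.2000

138.2000 RPM


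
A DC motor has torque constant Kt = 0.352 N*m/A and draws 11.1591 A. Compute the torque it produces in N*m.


tau = Kt * I = 0.352*11.1591 = 3.9280

3.9280 N*m


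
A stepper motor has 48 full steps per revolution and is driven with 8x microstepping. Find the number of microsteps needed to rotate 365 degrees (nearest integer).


step_size = 360/(48*8) = 360/384 = 0.937500 deg
n = 365/(360/384) = 365*384/360 = 389.3333 -> 389

389 steps


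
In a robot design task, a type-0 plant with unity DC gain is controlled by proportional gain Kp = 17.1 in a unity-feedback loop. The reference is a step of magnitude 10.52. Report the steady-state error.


e_ss = R/(1 + Kp) = 10.52/(1 + 17.1) = 10.52/18.1000 = 0.5812

0.5812


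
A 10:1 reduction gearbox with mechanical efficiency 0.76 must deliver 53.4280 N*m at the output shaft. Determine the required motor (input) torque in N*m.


tau_in = tau_out / (N * eta) = 53.4280 / (10 * 0.76) = 7.0300

7.0300 N*m


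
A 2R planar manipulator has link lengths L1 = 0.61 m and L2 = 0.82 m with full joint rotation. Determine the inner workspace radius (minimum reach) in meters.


r_min = |L1 - L2| = |0.61 - 0.82| = 0.2100

0.2100 m


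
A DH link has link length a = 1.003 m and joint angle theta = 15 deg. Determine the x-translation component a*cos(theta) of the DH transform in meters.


a*cos(theta) = 1.003*cos(15 deg) = 0.9688

0.9688 m


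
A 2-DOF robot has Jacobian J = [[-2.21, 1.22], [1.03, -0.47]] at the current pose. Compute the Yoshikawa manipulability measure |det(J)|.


det(J) = -2.21*-0.47 - (1.22)*(1.03) = -0.2179
|det(J)| = 0.2179

0.2179


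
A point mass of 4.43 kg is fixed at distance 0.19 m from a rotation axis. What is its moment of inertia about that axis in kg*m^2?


I = m*r^2 = 4.43*0.19^2 = 0.1599

0.1599 kg*m^2


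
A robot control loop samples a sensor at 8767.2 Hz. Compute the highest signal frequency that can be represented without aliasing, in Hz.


f_max = f_s/2 = 8767.2/2 = 4383.6000

4383.6000 Hz


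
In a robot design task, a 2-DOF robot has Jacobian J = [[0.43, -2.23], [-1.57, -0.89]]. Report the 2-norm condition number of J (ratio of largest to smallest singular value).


JJ^T eigenvalues: trace(JJ^T) = 8.4148, det(JJ^T) = det(J)^2 = 15.08390244
s_max^2 = (8.4148 + sqrt(10.47324928))/2 = 5.82552000
s_min^2 = (8.4148 - sqrt(10.47324928))/2 = 2.58928000
kappa = s_max/s_min = sqrt(5.82552000/2.58928000) = 1.5000

1.5000


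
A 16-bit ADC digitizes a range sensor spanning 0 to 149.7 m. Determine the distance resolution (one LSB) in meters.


res = range / 2^n = 149.7/2^16 = 149.7/65536 = 0.0023

0.0023 m


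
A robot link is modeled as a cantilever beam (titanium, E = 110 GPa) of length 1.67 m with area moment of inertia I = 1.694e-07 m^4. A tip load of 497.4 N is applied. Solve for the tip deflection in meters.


delta = F*L^3/(3*E*I) = 497.4*1.67^3/(3*1.100e+11*1.694e-07)
      = 2316.6220962/55902 = 0.0414

0.0414 m


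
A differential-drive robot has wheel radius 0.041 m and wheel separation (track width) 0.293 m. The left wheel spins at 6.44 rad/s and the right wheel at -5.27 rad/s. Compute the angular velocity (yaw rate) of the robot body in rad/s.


omega = r*(wR - wL)/L = 0.041*(-5.27 - (6.44))/0.293 = -1.6386

-1.6386 rad/s


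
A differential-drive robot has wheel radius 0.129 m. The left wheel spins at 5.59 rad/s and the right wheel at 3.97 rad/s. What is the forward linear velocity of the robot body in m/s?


v = r*(wR + wL)/2 = 0.129*(3.97 + 5.59)/2 = 0.6166

0.6166 m/s


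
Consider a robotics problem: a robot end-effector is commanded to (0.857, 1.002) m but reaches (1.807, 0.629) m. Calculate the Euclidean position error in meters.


dx = 1.807 - (0.857) = 0.9500, dy = 0.629 - (1.002) = -0.3730
err = sqrt(0.902500 + 0.139129) = 1.0206

1.0206 m


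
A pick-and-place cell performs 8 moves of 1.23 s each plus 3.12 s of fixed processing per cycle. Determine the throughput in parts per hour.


T_cycle = 8*1.23 + 3.12 = 12.9600 s
rate = 3600/T = 277.7778

277.7778 parts/hour


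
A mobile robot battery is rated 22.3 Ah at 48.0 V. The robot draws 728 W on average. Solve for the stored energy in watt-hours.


E = capacity * V = 22.3*48.0 = 1070.4000

1070.4000 Wh


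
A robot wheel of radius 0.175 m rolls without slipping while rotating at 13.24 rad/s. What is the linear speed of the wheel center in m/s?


v = omega * r = 13.24 * 0.175 = 2.3170

2.3170 m/s


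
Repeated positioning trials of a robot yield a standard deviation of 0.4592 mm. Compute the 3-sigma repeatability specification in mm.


repeatability = 3*sigma = 3*0.4592 = 1.3776

1.3776 mm


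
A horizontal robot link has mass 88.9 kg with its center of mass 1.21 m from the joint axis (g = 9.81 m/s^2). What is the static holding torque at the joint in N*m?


tau = m*g*L = 88.9 * 9.81 * 1.21 = 1055.2519

1055.2519 N*m


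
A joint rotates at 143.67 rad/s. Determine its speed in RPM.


RPM = 143.67 * 60/(2*pi) = 1371.9474

1371.9474 RPM


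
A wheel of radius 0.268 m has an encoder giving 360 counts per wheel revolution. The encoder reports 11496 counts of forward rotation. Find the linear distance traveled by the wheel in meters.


revs = 11496/360 = 31.933333
d = revs * 2*pi*r = 31.933333 * 2*pi*0.268 = 53.7723

53.7723 m


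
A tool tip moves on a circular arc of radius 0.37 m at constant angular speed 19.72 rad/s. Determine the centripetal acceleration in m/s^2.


a_c = omega^2 * r = 19.72^2 * 0.37 = 143.8850

143.8850 m/s^2


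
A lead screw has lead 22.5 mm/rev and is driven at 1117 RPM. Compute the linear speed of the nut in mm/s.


v = lead * (RPM/60) = 22.5*1117/60 = 418.8750

418.8750 mm/s


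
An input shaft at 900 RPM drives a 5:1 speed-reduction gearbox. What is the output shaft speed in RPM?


omega_out = omega_in / N = 900 / 5 = 180.0000

180.0000 RPM


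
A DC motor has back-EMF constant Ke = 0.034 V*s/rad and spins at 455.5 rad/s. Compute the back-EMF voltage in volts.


V_emf = Ke * omega = 0.034*455.5 = 15.4870

15.4870 V


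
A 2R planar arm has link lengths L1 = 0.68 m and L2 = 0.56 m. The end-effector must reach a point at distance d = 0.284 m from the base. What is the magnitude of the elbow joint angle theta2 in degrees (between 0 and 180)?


cos(th2) = (d^2 - L1^2 - L2^2)/(2*L1*L2) = (0.284^2 - 0.68^2 - 0.56^2)/(2*0.68*0.56) = -0.91300420
th2 = acos(-0.91300420) = 155.9239 deg

155.9239 degrees


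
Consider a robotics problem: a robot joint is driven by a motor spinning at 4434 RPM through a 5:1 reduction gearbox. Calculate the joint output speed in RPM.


omega_joint = omega_motor / N = 4434 / 5 = 886.8000

886.8000 RPM


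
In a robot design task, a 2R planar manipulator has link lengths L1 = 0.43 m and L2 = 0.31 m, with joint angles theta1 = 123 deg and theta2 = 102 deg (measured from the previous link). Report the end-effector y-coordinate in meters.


y = L1*sin(th1) + L2*sin(th1+th2) = 0.43*sin(123 deg) + 0.31*sin(225 deg) = 0.1414

0.1414 m


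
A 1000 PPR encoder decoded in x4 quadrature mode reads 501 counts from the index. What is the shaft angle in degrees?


angle = counts * 360 / (PPR*4) = 501 * 360 / 4000 = 45.0900

45.0900 degrees


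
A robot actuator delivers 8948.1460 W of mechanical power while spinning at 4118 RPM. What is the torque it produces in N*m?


omega = 4118 * 2*pi/60 = 431.235952 rad/s
tau = P / omega = 8948.1460 / 431.235952 = 20.7500

20.7500 N*m


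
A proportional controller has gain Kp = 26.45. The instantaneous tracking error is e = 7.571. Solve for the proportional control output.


u_P = Kp * e = 26.45 * 7.571 = 200.2529

200.2529


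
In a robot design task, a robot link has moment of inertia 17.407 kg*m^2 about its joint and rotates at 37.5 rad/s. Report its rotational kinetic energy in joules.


KE = (1/2)*I*omega^2 = 0.5*17.407*37.5^2 = 12239.2969

12239.2969 J


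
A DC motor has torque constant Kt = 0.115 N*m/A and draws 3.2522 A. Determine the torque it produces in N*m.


tau = Kt * I = 0.115*3.2522 = 0.3740

0.3740 N*m


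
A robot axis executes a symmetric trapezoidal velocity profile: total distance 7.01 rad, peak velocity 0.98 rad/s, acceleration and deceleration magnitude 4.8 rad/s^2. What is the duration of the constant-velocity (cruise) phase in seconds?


t_acc = v/a = 0.204167 s, d_acc = v^2/(2a) = 0.100042 rad each
d_cruise = 7.01 - 2*0.100042 = 6.809916 rad
t_cruise = d_cruise/v = 6.809916/0.98 = 6.9489

6.9489 s


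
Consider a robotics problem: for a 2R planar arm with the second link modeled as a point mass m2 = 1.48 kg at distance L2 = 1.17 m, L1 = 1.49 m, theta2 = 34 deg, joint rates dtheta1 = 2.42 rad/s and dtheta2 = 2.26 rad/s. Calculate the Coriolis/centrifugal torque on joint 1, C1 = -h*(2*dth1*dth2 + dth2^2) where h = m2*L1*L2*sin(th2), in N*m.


h = m2*L1*L2*sin(th2) = 1.48*1.49*1.17*sin(34 deg) = 1.442765
C1 = -h*(2*2.42*2.26 + 2.26^2) = -1.442765*16.0460 = -23.1506

-23.1506 N*m


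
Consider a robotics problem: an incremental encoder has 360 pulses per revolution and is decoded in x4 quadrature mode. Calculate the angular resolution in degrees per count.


resolution = 360 / (PPR * 4) = 360 / 1440 = 0.2500

0.2500 degrees


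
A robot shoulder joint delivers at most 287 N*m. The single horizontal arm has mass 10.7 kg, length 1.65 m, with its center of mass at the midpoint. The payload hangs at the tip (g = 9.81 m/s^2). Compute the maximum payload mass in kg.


tau_arm = m_arm*g*(L/2) = 10.7*9.81*1.65/2 = 86.5978 N*m
tau_payload = tau_max - tau_arm = 287 - 86.5978 = 200.4022
m_payload = tau_payload / (g*L) = 200.4022 / (9.81*1.65) = 12.3808

12.3808 kg


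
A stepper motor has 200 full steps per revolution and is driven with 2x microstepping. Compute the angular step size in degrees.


step = 360/(200*2) = 360/400 = 0.9000

0.9000 degrees


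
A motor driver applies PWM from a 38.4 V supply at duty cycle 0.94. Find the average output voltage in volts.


V_avg = V_supply * D = 38.4*0.94 = 36.0960

36.0960 V


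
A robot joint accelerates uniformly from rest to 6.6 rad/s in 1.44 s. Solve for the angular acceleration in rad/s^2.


alpha = delta_omega / t = 6.6 / 1.44 = 4.5833

4.5833 rad/s^2


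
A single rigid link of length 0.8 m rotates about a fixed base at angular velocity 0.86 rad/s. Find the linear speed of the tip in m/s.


v = L*omega = 0.8 * 0.86 = 0.6880

0.6880 m/s


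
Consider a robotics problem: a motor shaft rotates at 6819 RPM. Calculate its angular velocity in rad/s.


omega = 6819 * 2*pi/60 = 714.0840

714.0840 rad/s


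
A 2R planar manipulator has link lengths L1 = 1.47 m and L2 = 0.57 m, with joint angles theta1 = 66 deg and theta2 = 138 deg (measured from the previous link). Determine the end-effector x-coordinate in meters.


x = L1*cos(th1) + L2*cos(th1+th2) = 1.47*cos(66 deg) + 0.57*cos(204 deg) = 0.0772

0.0772 m


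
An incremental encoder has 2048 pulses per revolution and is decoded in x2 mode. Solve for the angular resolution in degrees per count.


resolution = 360 / (PPR * 2) = 360 / 4096 = 0.0879

0.0879 degrees


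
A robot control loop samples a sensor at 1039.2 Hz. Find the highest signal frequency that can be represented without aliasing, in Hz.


f_max = f_s/2 = 1039.2/2 = 519.6000

519.6000 Hz


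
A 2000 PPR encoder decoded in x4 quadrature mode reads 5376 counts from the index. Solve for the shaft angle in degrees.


angle = counts * 360 / (PPR*4) = 5376 * 360 / 8000 = 241.9200

241.9200 degrees


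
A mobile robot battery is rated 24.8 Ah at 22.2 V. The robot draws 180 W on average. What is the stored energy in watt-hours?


E = capacity * V = 24.8*22.2 = 550.5600

550.5600 Wh


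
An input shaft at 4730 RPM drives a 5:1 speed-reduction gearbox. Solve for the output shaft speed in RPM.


omega_out = omega_in / N = 4730 / 5 = 946.0000

946.0000 RPM


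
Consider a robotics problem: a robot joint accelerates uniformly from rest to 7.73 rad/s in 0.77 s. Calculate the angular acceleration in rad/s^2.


alpha = delta_omega / t = 7.73 / 0.77 = 10.0390

10.0390 rad/s^2


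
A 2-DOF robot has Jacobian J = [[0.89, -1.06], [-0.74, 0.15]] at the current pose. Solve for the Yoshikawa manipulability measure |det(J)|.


det(J) = 0.89*0.15 - (-1.06)*(-0.74) = -0.6509
|det(J)| = 0.6509

0.6509


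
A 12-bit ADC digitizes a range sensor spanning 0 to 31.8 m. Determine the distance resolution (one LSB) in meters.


res = range / 2^n = 31.8/2^12 = 31.8/4096 = 0.0078

0.0078 m


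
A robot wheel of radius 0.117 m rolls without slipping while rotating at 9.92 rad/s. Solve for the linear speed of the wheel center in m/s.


v = omega * r = 9.92 * 0.117 = 1.1606

1.1606 m/s


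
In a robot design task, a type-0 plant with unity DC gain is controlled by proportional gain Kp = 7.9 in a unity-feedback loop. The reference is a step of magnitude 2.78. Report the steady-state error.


e_ss = R/(1 + Kp) = 2.78/(1 + 7.9) = 2.78/8.9000 = 0.3124

0.3124


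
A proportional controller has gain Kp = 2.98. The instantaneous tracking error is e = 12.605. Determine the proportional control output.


u_P = Kp * e = 2.98 * 12.605 = 37.5629

37.5629


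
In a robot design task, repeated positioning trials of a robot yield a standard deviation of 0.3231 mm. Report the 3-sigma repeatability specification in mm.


repeatability = 3*sigma = 3*0.3231 = 0.9693

0.9693 mm


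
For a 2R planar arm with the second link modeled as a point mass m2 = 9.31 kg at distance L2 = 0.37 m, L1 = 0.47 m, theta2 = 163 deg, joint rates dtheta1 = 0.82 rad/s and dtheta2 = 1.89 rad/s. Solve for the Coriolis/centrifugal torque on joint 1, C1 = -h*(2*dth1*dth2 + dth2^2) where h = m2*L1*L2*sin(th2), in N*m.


h = m2*L1*L2*sin(th2) = 9.31*0.47*0.37*sin(163 deg) = 0.473352
C1 = -h*(2*0.82*1.89 + 1.89^2) = -0.473352*6.6717 = -3.1581

-3.1581 N*m


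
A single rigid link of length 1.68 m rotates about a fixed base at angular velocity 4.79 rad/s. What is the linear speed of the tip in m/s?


v = L*omega = 1.68 * 4.79 = 8.0472

8.0472 m/s


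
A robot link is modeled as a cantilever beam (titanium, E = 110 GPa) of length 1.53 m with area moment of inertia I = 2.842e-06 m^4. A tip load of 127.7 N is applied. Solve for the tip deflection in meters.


delta = F*L^3/(3*E*I) = 127.7*1.53^3/(3*1.100e+11*2.842e-06)
      = 457.3673829/937860 = 4.8767e-04

4.8767e-04 m


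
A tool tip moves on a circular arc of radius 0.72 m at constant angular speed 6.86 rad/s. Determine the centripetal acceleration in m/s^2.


a_c = omega^2 * r = 6.86^2 * 0.72 = 33.8829

33.8829 m/s^2


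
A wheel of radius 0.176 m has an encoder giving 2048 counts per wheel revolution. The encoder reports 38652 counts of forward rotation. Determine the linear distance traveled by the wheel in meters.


revs = 38652/2048 = 18.873047
d = revs * 2*pi*r = 18.873047 * 2*pi*0.176 = 20.8706

20.8706 m


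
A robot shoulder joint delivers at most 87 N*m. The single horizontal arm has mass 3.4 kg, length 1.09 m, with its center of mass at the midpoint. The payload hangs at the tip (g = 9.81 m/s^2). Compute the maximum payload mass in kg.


tau_arm = m_arm*g*(L/2) = 3.4*9.81*1.09/2 = 18.1779 N*m
tau_payload = tau_max - tau_arm = 87 - 18.1779 = 68.8221
m_payload = tau_payload / (g*L) = 68.8221 / (9.81*1.09) = 6.4362

6.4362 kg


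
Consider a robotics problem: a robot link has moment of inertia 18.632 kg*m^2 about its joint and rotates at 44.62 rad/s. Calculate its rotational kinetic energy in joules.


KE = (1/2)*I*omega^2 = 0.5*18.632*44.62^2 = 18547.6380

18547.6380 J


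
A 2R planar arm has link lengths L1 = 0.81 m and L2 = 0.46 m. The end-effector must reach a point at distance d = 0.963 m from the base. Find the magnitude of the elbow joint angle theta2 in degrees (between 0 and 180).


cos(th2) = (d^2 - L1^2 - L2^2)/(2*L1*L2) = (0.963^2 - 0.81^2 - 0.46^2)/(2*0.81*0.46) = 0.08007112
th2 = acos(0.08007112) = 85.4073 deg

85.4073 degrees


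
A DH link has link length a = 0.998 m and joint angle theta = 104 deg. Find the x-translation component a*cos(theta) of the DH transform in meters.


a*cos(theta) = 0.998*cos(104 deg) = -0.2414

-0.2414 m


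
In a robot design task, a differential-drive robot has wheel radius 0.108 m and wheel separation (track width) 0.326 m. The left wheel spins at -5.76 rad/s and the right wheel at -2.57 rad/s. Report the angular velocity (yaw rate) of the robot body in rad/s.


omega = r*(wR - wL)/L = 0.108*(-2.57 - (-5.76))/0.326 = 1.0568

1.0568 rad/s


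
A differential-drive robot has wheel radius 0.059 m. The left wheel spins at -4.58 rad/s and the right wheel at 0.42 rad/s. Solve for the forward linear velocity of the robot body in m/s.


v = r*(wR + wL)/2 = 0.059*(0.42 + -4.58)/2 = -0.1227

-0.1227 m/s


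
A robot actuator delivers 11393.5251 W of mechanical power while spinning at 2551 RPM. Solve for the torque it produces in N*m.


omega = 2551 * 2*pi/60 = 267.140095 rad/s
tau = P / omega = 11393.5251 / 267.140095 = 42.6500

42.6500 N*m


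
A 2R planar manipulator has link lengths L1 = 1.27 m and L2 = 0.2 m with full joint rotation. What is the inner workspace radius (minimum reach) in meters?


r_min = |L1 - L2| = |1.27 - 0.2| = 1.0700

1.0700 m


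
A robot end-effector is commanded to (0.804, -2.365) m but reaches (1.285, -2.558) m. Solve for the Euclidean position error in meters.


dx = 1.285 - (0.804) = 0.4810, dy = -2.558 - (-2.365) = -0.1930
err = sqrt(0.231361 + 0.037249) = 0.5183

0.5183 m


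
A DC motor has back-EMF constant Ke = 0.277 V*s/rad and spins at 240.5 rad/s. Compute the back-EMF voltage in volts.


V_emf = Ke * omega = 0.277*240.5 = 66.6185

66.6185 V


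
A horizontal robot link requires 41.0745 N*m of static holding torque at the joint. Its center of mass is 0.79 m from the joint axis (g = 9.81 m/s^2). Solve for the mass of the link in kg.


m = tau / (g*L) = 41.0745 / (9.81 * 0.79) = 5.3000

5.3000 kg


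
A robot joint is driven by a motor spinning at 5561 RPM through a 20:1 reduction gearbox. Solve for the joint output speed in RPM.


omega_joint = omega_motor / N = 5561 / 20 = 278.0500

278.0500 RPM


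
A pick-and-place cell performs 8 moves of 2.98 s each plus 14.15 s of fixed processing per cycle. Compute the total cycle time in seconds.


T = 8*2.98 + 14.15 = 37.9900

37.9900 s


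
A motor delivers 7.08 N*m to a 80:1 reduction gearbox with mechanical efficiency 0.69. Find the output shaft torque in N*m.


tau_out = tau_in * N * eta = 7.08 * 80 * 0.69 = 390.8160

390.8160 N*m


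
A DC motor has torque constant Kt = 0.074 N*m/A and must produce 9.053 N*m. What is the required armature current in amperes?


I = tau / Kt = 9.053/0.074 = 122.3378

122.3378 A


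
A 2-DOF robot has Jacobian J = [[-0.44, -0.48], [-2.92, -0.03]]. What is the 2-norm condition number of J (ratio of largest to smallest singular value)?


JJ^T eigenvalues: trace(JJ^T) = 8.9513, det(JJ^T) = det(J)^2 = 1.92765456
s_max^2 = (8.9513 + sqrt(72.41515345))/2 = 8.73050468
s_min^2 = (8.9513 - sqrt(72.41515345))/2 = 0.22079532
kappa = s_max/s_min = sqrt(8.73050468/0.22079532) = 6.2882

6.2882


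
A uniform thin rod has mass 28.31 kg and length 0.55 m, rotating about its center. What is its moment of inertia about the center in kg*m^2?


I = (1/12)*m*L^2 = (1/12)*28.31*0.55^2 = 0.7136

0.7136 kg*m^2


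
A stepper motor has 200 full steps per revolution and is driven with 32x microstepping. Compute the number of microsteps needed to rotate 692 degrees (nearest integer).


step_size = 360/(200*32) = 360/6400 = 0.056250 deg
n = 692/(360/6400) = 692*6400/360 = 12302.2222 -> 12302

12302 steps


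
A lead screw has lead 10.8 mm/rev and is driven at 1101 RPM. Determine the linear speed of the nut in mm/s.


v = lead * (RPM/60) = 10.8*1101/60 = 198.1800

198.1800 mm/s


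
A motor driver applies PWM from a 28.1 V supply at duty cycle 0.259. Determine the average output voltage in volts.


V_avg = V_supply * D = 28.1*0.259 = 7.2779

7.2779 V


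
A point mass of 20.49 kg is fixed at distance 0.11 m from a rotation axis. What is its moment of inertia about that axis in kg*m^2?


I = m*r^2 = 20.49*0.11^2 = 0.2479

0.2479 kg*m^2


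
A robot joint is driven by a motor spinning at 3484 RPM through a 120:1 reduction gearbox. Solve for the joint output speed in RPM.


omega_joint = omega_motor / N = 3484 / 120 = 29.0333

29.0333 RPM


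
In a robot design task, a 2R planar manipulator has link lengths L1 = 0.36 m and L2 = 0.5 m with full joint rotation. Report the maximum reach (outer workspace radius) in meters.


r_max = L1 + L2 = 0.36 + 0.5 = 0.8600

0.8600 m


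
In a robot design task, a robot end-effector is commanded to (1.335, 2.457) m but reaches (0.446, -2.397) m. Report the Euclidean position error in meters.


dx = 0.446 - (1.335) = -0.8890, dy = -2.397 - (2.457) = -4.8540
err = sqrt(0.790321 + 23.561316) = 4.9347

4.9347 m


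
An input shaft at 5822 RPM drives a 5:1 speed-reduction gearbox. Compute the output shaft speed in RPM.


omega_out = omega_in / N = 5822 / 5 = 1164.4000

1164.4000 RPM


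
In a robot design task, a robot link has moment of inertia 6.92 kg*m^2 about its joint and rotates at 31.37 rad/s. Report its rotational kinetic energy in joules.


KE = (1/2)*I*omega^2 = 0.5*6.92*31.37^2 = 3404.9061

3404.9061 J


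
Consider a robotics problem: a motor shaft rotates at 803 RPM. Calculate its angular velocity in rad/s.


omega = 803 * 2*pi/60 = 84.0900

84.0900 rad/s


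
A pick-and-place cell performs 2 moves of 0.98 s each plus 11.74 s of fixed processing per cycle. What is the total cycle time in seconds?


T = 2*0.98 + 11.74 = 13.7000

13.7000 s


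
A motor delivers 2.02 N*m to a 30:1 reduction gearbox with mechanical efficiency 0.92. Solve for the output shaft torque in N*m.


tau_out = tau_in * N * eta = 2.02 * 30 * 0.92 = 55.7520

55.7520 N*m


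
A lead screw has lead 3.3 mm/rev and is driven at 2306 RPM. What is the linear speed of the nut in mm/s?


v = lead * (RPM/60) = 3.3*2306/60 = 126.8300

126.8300 mm/s


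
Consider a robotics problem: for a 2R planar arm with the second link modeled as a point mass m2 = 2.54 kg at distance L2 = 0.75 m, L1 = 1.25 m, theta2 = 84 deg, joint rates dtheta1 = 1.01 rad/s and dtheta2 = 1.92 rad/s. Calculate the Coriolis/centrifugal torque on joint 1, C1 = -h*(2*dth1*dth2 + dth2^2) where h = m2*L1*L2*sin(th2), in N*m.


h = m2*L1*L2*sin(th2) = 2.54*1.25*0.75*sin(84 deg) = 2.368205
C1 = -h*(2*1.01*1.92 + 1.92^2) = -2.368205*7.5648 = -17.9150

-17.9150 N*m


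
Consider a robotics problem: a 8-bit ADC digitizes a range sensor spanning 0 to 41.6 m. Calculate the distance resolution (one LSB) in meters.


res = range / 2^n = 41.6/2^8 = 41.6/256 = 0.1625

0.1625 m


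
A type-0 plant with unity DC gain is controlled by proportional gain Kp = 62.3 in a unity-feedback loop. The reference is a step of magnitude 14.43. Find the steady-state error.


e_ss = R/(1 + Kp) = 14.43/(1 + 62.3) = 14.43/63.3000 = 0.2280

0.2280


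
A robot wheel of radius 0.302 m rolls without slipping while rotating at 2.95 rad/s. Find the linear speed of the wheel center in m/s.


v = omega * r = 2.95 * 0.302 = 0.8909

0.8909 m/s


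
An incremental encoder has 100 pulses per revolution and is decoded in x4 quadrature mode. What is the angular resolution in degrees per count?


resolution = 360 / (PPR * 4) = 360 / 400 = 0.9000

0.9000 degrees


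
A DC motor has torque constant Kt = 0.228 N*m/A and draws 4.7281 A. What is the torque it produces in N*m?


tau = Kt * I = 0.228*4.7281 = 1.0780

1.0780 N*m


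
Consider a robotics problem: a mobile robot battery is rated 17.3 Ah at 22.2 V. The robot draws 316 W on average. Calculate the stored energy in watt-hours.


E = capacity * V = 17.3*22.2 = 384.0600

384.0600 Wh


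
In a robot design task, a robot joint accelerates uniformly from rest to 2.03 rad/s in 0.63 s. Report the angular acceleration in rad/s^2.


alpha = delta_omega / t = 2.03 / 0.63 = 3.2222

3.2222 rad/s^2


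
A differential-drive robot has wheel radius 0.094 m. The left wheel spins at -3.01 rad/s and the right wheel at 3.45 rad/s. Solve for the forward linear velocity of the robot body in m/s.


v = r*(wR + wL)/2 = 0.094*(3.45 + -3.01)/2 = 0.0207

0.0207 m/s


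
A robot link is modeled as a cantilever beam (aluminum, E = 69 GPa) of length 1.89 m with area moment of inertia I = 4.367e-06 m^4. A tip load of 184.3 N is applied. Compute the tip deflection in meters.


delta = F*L^3/(3*E*I) = 184.3*1.89^3/(3*6.900e+10*4.367e-06)
      = 1244.2588767/903969 = 0.0014

0.0014 m


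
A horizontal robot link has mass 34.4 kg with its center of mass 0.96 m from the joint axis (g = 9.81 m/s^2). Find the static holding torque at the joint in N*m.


tau = m*g*L = 34.4 * 9.81 * 0.96 = 323.9654

323.9654 N*m


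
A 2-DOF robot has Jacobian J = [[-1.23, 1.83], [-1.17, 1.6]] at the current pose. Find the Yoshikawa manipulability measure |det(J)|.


det(J) = -1.23*1.6 - (1.83)*(-1.17) = 0.1731
|det(J)| = 0.1731

0.1731


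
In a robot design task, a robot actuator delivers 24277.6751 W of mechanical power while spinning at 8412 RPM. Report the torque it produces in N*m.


omega = 8412 * 2*pi/60 = 880.902580 rad/s
tau = P / omega = 24277.6751 / 880.902580 = 27.5600

27.5600 N*m


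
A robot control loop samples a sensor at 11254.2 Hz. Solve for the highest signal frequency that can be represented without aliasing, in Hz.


f_max = f_s/2 = 11254.2/2 = 5627.1000

5627.1000 Hz


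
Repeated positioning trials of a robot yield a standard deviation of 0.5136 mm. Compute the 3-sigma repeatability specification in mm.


repeatability = 3*sigma = 3*0.5136 = 1.5408

1.5408 mm


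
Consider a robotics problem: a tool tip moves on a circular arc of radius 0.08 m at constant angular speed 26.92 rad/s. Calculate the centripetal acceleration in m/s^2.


a_c = omega^2 * r = 26.92^2 * 0.08 = 57.9749

57.9749 m/s^2


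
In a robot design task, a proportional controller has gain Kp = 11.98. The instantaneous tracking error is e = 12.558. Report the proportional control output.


u_P = Kp * e = 11.98 * 12.558 = 150.4448

150.4448


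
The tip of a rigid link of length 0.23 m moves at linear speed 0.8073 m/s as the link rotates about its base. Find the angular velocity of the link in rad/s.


omega = v / L = 0.8073 / 0.23 = 3.5100

3.5100 rad/s


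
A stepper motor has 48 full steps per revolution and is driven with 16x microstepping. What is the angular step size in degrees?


step = 360/(48*16) = 360/768 = 0.4688

0.4688 degrees


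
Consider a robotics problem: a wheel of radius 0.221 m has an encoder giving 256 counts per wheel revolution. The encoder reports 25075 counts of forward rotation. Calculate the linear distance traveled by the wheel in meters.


revs = 25075/256 = 97.949219
d = revs * 2*pi*r = 97.949219 * 2*pi*0.221 = 136.0107

136.0107 m


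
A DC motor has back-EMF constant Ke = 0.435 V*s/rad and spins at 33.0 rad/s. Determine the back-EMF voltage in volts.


V_emf = Ke * omega = 0.435*33.0 = 14.3550

14.3550 V


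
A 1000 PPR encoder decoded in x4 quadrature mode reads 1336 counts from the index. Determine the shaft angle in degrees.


angle = counts * 360 / (PPR*4) = 1336 * 360 / 4000 = 120.2400

120.2400 degrees


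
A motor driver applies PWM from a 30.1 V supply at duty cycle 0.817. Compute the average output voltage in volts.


V_avg = V_supply * D = 30.1*0.817 = 24.5917

24.5917 V


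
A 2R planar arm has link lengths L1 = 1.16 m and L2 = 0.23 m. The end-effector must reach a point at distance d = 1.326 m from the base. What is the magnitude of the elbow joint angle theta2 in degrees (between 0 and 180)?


cos(th2) = (d^2 - L1^2 - L2^2)/(2*L1*L2) = (1.326^2 - 1.16^2 - 0.23^2)/(2*1.16*0.23) = 0.67424288
th2 = acos(0.67424288) = 47.6046 deg

47.6046 degrees


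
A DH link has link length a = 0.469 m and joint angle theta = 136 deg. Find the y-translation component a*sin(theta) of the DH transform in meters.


a*sin(theta) = 0.469*sin(136 deg) = 0.3258

0.3258 m


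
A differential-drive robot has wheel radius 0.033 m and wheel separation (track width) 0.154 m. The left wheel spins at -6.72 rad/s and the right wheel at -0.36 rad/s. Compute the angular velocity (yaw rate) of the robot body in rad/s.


omega = r*(wR - wL)/L = 0.033*(-0.36 - (-6.72))/0.154 = 1.3629

1.3629 rad/s
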